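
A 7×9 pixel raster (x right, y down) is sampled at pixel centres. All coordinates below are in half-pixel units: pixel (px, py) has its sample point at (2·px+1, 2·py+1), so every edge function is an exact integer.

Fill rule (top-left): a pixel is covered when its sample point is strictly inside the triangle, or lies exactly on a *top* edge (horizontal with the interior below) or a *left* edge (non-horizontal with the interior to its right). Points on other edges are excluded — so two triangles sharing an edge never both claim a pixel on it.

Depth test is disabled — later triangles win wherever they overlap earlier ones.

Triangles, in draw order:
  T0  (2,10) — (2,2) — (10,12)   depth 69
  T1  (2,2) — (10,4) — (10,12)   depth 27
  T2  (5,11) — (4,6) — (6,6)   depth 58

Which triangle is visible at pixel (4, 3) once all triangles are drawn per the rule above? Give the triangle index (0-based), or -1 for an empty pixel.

T0:
  2·area = 64
  edge (2, 10)→(2, 2): d=(0,-8) top-left  bias=+0
  edge (2, 2)→(10, 12): d=(8,10) right/bottom  bias=-1
  edge (10, 12)→(2, 10): d=(-8,-2) top-left  bias=+0
    (1,2)@(3, 5): e=[8,14,42] → #
    (2,2)@(5, 5): e=[24,-6,46] → ·
    (1,3)@(3, 7): e=[8,30,26] → #
    (2,3)@(5, 7): e=[24,10,30] → #
    (3,3)@(7, 7): e=[40,-10,34] → ·
    (1,4)@(3, 9): e=[8,46,10] → #
    (3,4)@(7, 9): e=[40,6,18] → #
    (4,4)@(9, 9): e=[56,-14,22] → ·
    (1,5)@(3, 11): e=[8,62,-6] → ·
    (2,5)@(5, 11): e=[24,42,-2] → ·
    (3,5)@(7, 11): e=[40,22,2] → #
    (4,5)@(9, 11): e=[56,2,6] → #
  covered (8 px):
    · · · · · · ·
    · · · · · · ·
    · # · · · · ·
    · # # · · · ·
    · # # # · · ·
    · · · # # · ·
    · · · · · · ·
    · · · · · · ·
    · · · · · · ·
T1:
  2·area = 64
  edge (2, 2)→(10, 4): d=(8,2) right/bottom  bias=-1
  edge (10, 4)→(10, 12): d=(0,8) right/bottom  bias=-1
  edge (10, 12)→(2, 2): d=(-8,-10) top-left  bias=+0
    (1,1)@(3, 3): e=[6,56,2] → #
    (2,1)@(5, 3): e=[2,40,22] → #
    (3,1)@(7, 3): e=[-2,24,42] → ·
    (1,2)@(3, 5): e=[22,56,-14] → ·
    (2,2)@(5, 5): e=[18,40,6] → #
    (3,2)@(7, 5): e=[14,24,26] → #
    (4,2)@(9, 5): e=[10,8,46] → #
    (5,2)@(11, 5): e=[6,-8,66] → ·
    (2,3)@(5, 7): e=[34,40,-10] → ·
    (3,3)@(7, 7): e=[30,24,10] → #
    (5,3)@(11, 7): e=[22,-8,50] → ·
    (3,4)@(7, 9): e=[46,24,-6] → ·
  covered (8 px):
    · · · · · · ·
    · # # · · · ·
    · · # # # · ·
    · · · # # · ·
    · · · · # · ·
    · · · · · · ·
    · · · · · · ·
    · · · · · · ·
    · · · · · · ·
T2:
  2·area = 10
  edge (5, 11)→(4, 6): d=(-1,-5) top-left  bias=+0
  edge (4, 6)→(6, 6): d=(2,0) top-left  bias=+0
  edge (6, 6)→(5, 11): d=(-1,5) right/bottom  bias=-1
    (1,0)@(3, 1): e=[0,-10,20] → ·  [on edge]
    (3,0)@(7, 1): e=[20,-10,0] → ·  [on edge]
    (2,3)@(5, 7): e=[4,2,4] → #
    (3,3)@(7, 7): e=[14,2,-6] → ·
    (2,4)@(5, 9): e=[2,6,2] → #
    (3,4)@(7, 9): e=[12,6,-8] → ·
    (2,5)@(5, 11): e=[0,10,0] → ·  [on edge]
  covered (2 px):
    · · · · · · ·
    · · · · · · ·
    · · · · · · ·
    · · # · · · ·
    · · # · · · ·
    · · · · · · ·
    · · · · · · ·
    · · · · · · ·
    · · · · · · ·

Z-buffer (winner per pixel, '.' = empty):
  . . . . . . .
  . 1 1 . . . .
  . 0 1 1 1 . .
  . 0 2 1 1 . .
  . 0 2 0 1 . .
  . . . 0 0 . .
  . . . . . . .
  . . . . . . .
  . . . . . . .

Result: 1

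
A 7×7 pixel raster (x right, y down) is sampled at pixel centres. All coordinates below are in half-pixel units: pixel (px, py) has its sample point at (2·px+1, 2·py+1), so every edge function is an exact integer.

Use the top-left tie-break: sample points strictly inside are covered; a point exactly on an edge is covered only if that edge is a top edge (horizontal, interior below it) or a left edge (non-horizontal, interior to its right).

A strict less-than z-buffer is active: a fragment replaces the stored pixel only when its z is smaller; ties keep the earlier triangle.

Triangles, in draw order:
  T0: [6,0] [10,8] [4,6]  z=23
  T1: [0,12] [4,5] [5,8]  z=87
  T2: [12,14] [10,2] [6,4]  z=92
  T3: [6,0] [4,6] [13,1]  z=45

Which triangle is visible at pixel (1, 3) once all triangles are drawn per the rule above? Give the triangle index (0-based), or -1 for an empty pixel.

T0:
  2·area = 40
  edge (6, 0)→(10, 8): d=(4,8) right/bottom  bias=-1
  edge (10, 8)→(4, 6): d=(-6,-2) top-left  bias=+0
  edge (4, 6)→(6, 0): d=(2,-6) top-left  bias=+0
    (2,1)@(5, 3): e=[20,20,0] → █  [on edge]
    (3,1)@(7, 3): e=[4,24,12] → █
    (4,1)@(9, 3): e=[-12,28,24] → ·
    (0,2)@(1, 5): e=[60,0,-20] → ·  [on edge]
    (2,2)@(5, 5): e=[28,8,4] → █
    (4,2)@(9, 5): e=[-4,16,28] → ·
    (2,3)@(5, 7): e=[36,-4,8] → ·
    (3,3)@(7, 7): e=[20,0,20] → █  [on edge]
    (4,3)@(9, 7): e=[4,4,32] → █
    (5,3)@(11, 7): e=[-12,8,44] → ·
    (1,4)@(3, 9): e=[60,-20,0] → ·  [on edge]
    (3,4)@(7, 9): e=[28,-12,24] → ·
    (6,4)@(13, 9): e=[-20,0,60] → ·  [on edge]
  covered (6 px):
    · · · · · · ·
    · · █ █ · · ·
    · · █ █ · · ·
    · · · █ █ · ·
    · · · · · · ·
    · · · · · · ·
    · · · · · · ·
T1:
  2·area = 19
  edge (0, 12)→(4, 5): d=(4,-7) top-left  bias=+0
  edge (4, 5)→(5, 8): d=(1,3) right/bottom  bias=-1
  edge (5, 8)→(0, 12): d=(-5,4) right/bottom  bias=-1
    (1,3)@(3, 7): e=[1,5,13] → █
    (2,3)@(5, 7): e=[15,-1,5] → ·
    (1,4)@(3, 9): e=[9,7,3] → █
    (2,4)@(5, 9): e=[23,1,-5] → ·
    (0,5)@(1, 11): e=[3,15,1] → █
    (1,5)@(3, 11): e=[17,9,-7] → ·
    (0,6)@(1, 13): e=[11,17,-9] → ·
  covered (3 px):
    · · · · · · ·
    · · · · · · ·
    · · · · · · ·
    · █ · · · · ·
    · █ · · · · ·
    █ · · · · · ·
    · · · · · · ·
T2:
  2·area = 52  (B↔C swapped to make it positive)
  edge (12, 14)→(6, 4): d=(-6,-10) top-left  bias=+0
  edge (6, 4)→(10, 2): d=(4,-2) top-left  bias=+0
  edge (10, 2)→(12, 14): d=(2,12) right/bottom  bias=-1
    (4,1)@(9, 3): e=[36,2,14] → █
    (5,1)@(11, 3): e=[56,6,-10] → ·
    (3,2)@(7, 5): e=[4,6,42] → █
    (5,2)@(11, 5): e=[44,14,-6] → ·
    (3,3)@(7, 7): e=[-8,14,46] → ·
    (4,3)@(9, 7): e=[12,18,22] → █
    (5,3)@(11, 7): e=[32,22,-2] → ·
    (4,4)@(9, 9): e=[0,26,26] → █  [on edge]
    (5,4)@(11, 9): e=[20,30,2] → █
    (6,4)@(13, 9): e=[40,34,-22] → ·
    (4,5)@(9, 11): e=[-12,34,30] → ·
    (5,5)@(11, 11): e=[8,38,6] → █
  covered (7 px):
    · · · · · · ·
    · · · · █ · ·
    · · · █ █ · ·
    · · · · █ · ·
    · · · · █ █ ·
    · · · · · █ ·
    · · · · · · ·
T3:
  2·area = 44  (B↔C swapped to make it positive)
  edge (6, 0)→(13, 1): d=(7,1) right/bottom  bias=-1
  edge (13, 1)→(4, 6): d=(-9,5) right/bottom  bias=-1
  edge (4, 6)→(6, 0): d=(2,-6) top-left  bias=+0
    (3,0)@(7, 1): e=[6,30,8] → █
    (4,0)@(9, 1): e=[4,20,20] → █
    (5,0)@(11, 1): e=[2,10,32] → █
    (6,0)@(13, 1): e=[0,0,44] → ·  [on edge]
    (2,1)@(5, 3): e=[22,22,0] → █  [on edge]
    (5,1)@(11, 3): e=[16,-8,36] → ·
    (2,2)@(5, 5): e=[36,4,4] → █
    (3,2)@(7, 5): e=[34,-6,16] → ·
    (4,2)@(9, 5): e=[32,-16,28] → ·
    (2,3)@(5, 7): e=[50,-14,8] → ·
    (1,4)@(3, 9): e=[66,-22,0] → ·  [on edge]
  covered (7 px):
    · · · █ █ █ ·
    · · █ █ █ · ·
    · · █ · · · ·
    · · · · · · ·
    · · · · · · ·
    · · · · · · ·
    · · · · · · ·

Z-buffer (winner per pixel, '.' = empty):
  . . . 3 3 3 .
  . . 0 0 3 . .
  . . 0 0 2 . .
  . 1 . 0 0 . .
  . 1 . . 2 2 .
  1 . . . . 2 .
  . . . . . . .

Answer: 1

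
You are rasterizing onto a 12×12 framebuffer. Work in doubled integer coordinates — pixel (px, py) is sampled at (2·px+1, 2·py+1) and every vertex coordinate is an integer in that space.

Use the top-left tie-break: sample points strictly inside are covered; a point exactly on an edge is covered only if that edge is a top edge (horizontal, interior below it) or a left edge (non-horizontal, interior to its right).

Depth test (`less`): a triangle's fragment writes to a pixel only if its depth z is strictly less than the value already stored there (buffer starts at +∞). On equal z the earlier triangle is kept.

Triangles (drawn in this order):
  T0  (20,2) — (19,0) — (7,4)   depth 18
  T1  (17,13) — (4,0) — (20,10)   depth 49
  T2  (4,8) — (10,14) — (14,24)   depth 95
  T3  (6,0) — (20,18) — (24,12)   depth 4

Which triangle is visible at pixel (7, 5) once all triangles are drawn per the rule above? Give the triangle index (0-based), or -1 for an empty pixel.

T0:
  2·area = 28  (B↔C swapped to make it positive)
  edge (20, 2)→(7, 4): d=(-13,2) right/bottom  bias=-1
  edge (7, 4)→(19, 0): d=(12,-4) top-left  bias=+0
  edge (19, 0)→(20, 2): d=(1,2) right/bottom  bias=-1
    (8,0)@(17, 1): e=[19,4,5] → #
    (9,0)@(19, 1): e=[15,12,1] → #
    (10,0)@(21, 1): e=[11,20,-3] → ·
    (5,1)@(11, 3): e=[5,4,19] → #
    (6,1)@(13, 3): e=[1,12,15] → #
    (7,1)@(15, 3): e=[-3,20,11] → ·
    (8,1)@(17, 3): e=[-7,28,7] → ·
    (9,1)@(19, 3): e=[-11,36,3] → ·
    (5,2)@(11, 5): e=[-21,28,21] → ·
    (6,2)@(13, 5): e=[-25,36,17] → ·
  covered (4 px):
    · · · · · · · · # # · ·
    · · · · · # # · · · · ·
    · · · · · · · · · · · ·
    · · · · · · · · · · · ·
    · · · · · · · · · · · ·
    · · · · · · · · · · · ·
    · · · · · · · · · · · ·
    · · · · · · · · · · · ·
    · · · · · · · · · · · ·
    · · · · · · · · · · · ·
    · · · · · · · · · · · ·
    · · · · · · · · · · · ·
T1:
  2·area = 78
  edge (17, 13)→(4, 0): d=(-13,-13) top-left  bias=+0
  edge (4, 0)→(20, 10): d=(16,10) right/bottom  bias=-1
  edge (20, 10)→(17, 13): d=(-3,3) right/bottom  bias=-1
    (2,0)@(5, 1): e=[0,6,72] → #  [on edge]
    (3,0)@(7, 1): e=[26,-14,66] → ·
    (2,1)@(5, 3): e=[-26,38,66] → ·
    (3,1)@(7, 3): e=[0,18,60] → #  [on edge]
    (4,1)@(9, 3): e=[26,-2,54] → ·
    (3,2)@(7, 5): e=[-26,50,54] → ·
    (4,2)@(9, 5): e=[0,30,48] → #  [on edge]
    (5,2)@(11, 5): e=[26,10,42] → #
    (6,2)@(13, 5): e=[52,-10,36] → ·
    (4,3)@(9, 7): e=[-26,62,42] → ·
    (5,3)@(11, 7): e=[0,42,36] → #  [on edge]
    (6,3)@(13, 7): e=[26,22,30] → #
    (11,3)@(23, 7): e=[156,-78,0] → ·  [on edge]
    (6,4)@(13, 9): e=[0,54,24] → #  [on edge]
    (10,4)@(21, 9): e=[104,-26,0] → ·  [on edge]
    (7,5)@(15, 11): e=[0,66,12] → #  [on edge]
    (9,5)@(19, 11): e=[52,26,0] → ·  [on edge]
    (8,6)@(17, 13): e=[0,78,0] → ·  [on edge]
    (7,7)@(15, 15): e=[-52,130,0] → ·  [on edge]
    (9,7)@(19, 15): e=[0,90,-12] → ·  [on edge]
    (6,8)@(13, 17): e=[-104,182,0] → ·  [on edge]
    (10,8)@(21, 17): e=[0,102,-24] → ·  [on edge]
    (5,9)@(11, 19): e=[-156,234,0] → ·  [on edge]
    (11,9)@(23, 19): e=[0,114,-36] → ·  [on edge]
    (4,10)@(9, 21): e=[-208,286,0] → ·  [on edge]
    (3,11)@(7, 23): e=[-260,338,0] → ·  [on edge]
  covered (12 px):
    · · # · · · · · · · · ·
    · · · # · · · · · · · ·
    · · · · # # · · · · · ·
    · · · · · # # # · · · ·
    · · · · · · # # # · · ·
    · · · · · · · # # · · ·
    · · · · · · · · · · · ·
    · · · · · · · · · · · ·
    · · · · · · · · · · · ·
    · · · · · · · · · · · ·
    · · · · · · · · · · · ·
    · · · · · · · · · · · ·
T2:
  2·area = 36
  edge (4, 8)→(10, 14): d=(6,6) right/bottom  bias=-1
  edge (10, 14)→(14, 24): d=(4,10) right/bottom  bias=-1
  edge (14, 24)→(4, 8): d=(-10,-16) top-left  bias=+0
    (0,2)@(1, 5): e=[0,54,-18] → ·  [on edge]
    (1,3)@(3, 7): e=[0,42,-6] → ·  [on edge]
    (2,4)@(5, 9): e=[0,30,6] → ·  [on edge]
    (3,5)@(7, 11): e=[0,18,18] → ·  [on edge]
    (4,6)@(9, 13): e=[0,6,30] → ·  [on edge]
    (4,7)@(9, 15): e=[12,14,10] → #
    (5,7)@(11, 15): e=[0,-6,42] → ·  [on edge]
    (4,8)@(9, 17): e=[24,22,-10] → ·
    (5,8)@(11, 17): e=[12,2,22] → #
    (6,8)@(13, 17): e=[0,-18,54] → ·  [on edge]
    (5,9)@(11, 19): e=[24,10,2] → #
    (6,9)@(13, 19): e=[12,-10,34] → ·
    (7,9)@(15, 19): e=[0,-30,66] → ·  [on edge]
    (8,10)@(17, 21): e=[0,-42,78] → ·  [on edge]
    (9,11)@(19, 23): e=[0,-54,90] → ·  [on edge]
  covered (3 px):
    · · · · · · · · · · · ·
    · · · · · · · · · · · ·
    · · · · · · · · · · · ·
    · · · · · · · · · · · ·
    · · · · · · · · · · · ·
    · · · · · · · · · · · ·
    · · · · · · · · · · · ·
    · · · · # · · · · · · ·
    · · · · · # · · · · · ·
    · · · · · # · · · · · ·
    · · · · · · · · · · · ·
    · · · · · · · · · · · ·
T3:
  2·area = 156  (B↔C swapped to make it positive)
  edge (6, 0)→(24, 12): d=(18,12) right/bottom  bias=-1
  edge (24, 12)→(20, 18): d=(-4,6) right/bottom  bias=-1
  edge (20, 18)→(6, 0): d=(-14,-18) top-left  bias=+0
    (3,0)@(7, 1): e=[6,146,4] → #
    (4,0)@(9, 1): e=[-18,134,40] → ·
    (3,1)@(7, 3): e=[42,138,-24] → ·
    (4,1)@(9, 3): e=[18,126,12] → #
    (5,1)@(11, 3): e=[-6,114,48] → ·
    (4,2)@(9, 5): e=[54,118,-16] → ·
    (5,2)@(11, 5): e=[30,106,20] → #
    (6,2)@(13, 5): e=[6,94,56] → #
    (7,2)@(15, 5): e=[-18,82,92] → ·
    (5,3)@(11, 7): e=[66,98,-8] → ·
    (6,3)@(13, 7): e=[42,86,28] → #
    (7,3)@(15, 7): e=[18,74,64] → #
    (6,4)@(13, 9): e=[78,78,0] → #  [on edge]
  covered (20 px):
    · · · # · · · · · · · ·
    · · · · # · · · · · · ·
    · · · · · # # · · · · ·
    · · · · · · # # · · · ·
    · · · · · · # # # # · ·
    · · · · · · · # # # # ·
    · · · · · · · · # # # #
    · · · · · · · · · # # ·
    · · · · · · · · · · · ·
    · · · · · · · · · · · ·
    · · · · · · · · · · · ·
    · · · · · · · · · · · ·

Z-buffer (winner per pixel, '.' = empty):
  . . 1 3 . . . . 0 0 . .
  . . . 1 3 0 0 . . . . .
  . . . . 1 3 3 . . . . .
  . . . . . 1 3 3 . . . .
  . . . . . . 3 3 3 3 . .
  . . . . . . . 3 3 3 3 .
  . . . . . . . . 3 3 3 3
  . . . . 2 . . . . 3 3 .
  . . . . . 2 . . . . . .
  . . . . . 2 . . . . . .
  . . . . . . . . . . . .
  . . . . . . . . . . . .

Final: 3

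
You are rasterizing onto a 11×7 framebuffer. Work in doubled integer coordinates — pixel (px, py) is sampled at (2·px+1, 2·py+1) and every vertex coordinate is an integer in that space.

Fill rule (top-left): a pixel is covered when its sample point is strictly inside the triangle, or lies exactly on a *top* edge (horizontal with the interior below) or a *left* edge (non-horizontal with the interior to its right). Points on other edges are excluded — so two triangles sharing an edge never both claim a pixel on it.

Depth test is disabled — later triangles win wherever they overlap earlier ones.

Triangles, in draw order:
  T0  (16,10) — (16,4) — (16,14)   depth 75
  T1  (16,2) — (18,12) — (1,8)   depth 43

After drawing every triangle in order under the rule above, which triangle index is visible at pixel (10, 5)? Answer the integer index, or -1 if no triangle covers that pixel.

T0:
  degenerate (2·area = 0) — covers nothing
T1:
  2·area = 162
  edge (16, 2)→(18, 12): d=(2,10) right/bottom  bias=-1
  edge (18, 12)→(1, 8): d=(-17,-4) top-left  bias=+0
  edge (1, 8)→(16, 2): d=(15,-6) top-left  bias=+0
    (7,1)@(15, 3): e=[12,141,9] → █
    (8,1)@(17, 3): e=[-8,149,21] → ·
    (4,2)@(9, 5): e=[76,83,3] → █
    (5,2)@(11, 5): e=[56,91,15] → █
    (6,2)@(13, 5): e=[36,99,27] → █
    (8,2)@(17, 5): e=[-4,115,51] → ·
    (2,3)@(5, 7): e=[120,33,9] → █
    (3,3)@(7, 7): e=[100,41,21] → █
    (8,3)@(17, 7): e=[0,81,81] → ·  [on edge]
    (2,4)@(5, 9): e=[124,-1,39] → ·
    (3,4)@(7, 9): e=[104,7,51] → █
    (8,4)@(17, 9): e=[4,47,111] → █
  covered (19 px):
    · · · · · · · · · · ·
    · · · · · · · █ · · ·
    · · · · █ █ █ █ · · ·
    · · █ █ █ █ █ █ · · ·
    · · · █ █ █ █ █ █ · ·
    · · · · · · · █ █ · ·
    · · · · · · · · · · ·

Z-buffer (winner per pixel, '.' = empty):
  . . . . . . . . . . .
  . . . . . . . 1 . . .
  . . . . 1 1 1 1 . . .
  . . 1 1 1 1 1 1 . . .
  . . . 1 1 1 1 1 1 . .
  . . . . . . . 1 1 . .
  . . . . . . . . . . .

Answer: -1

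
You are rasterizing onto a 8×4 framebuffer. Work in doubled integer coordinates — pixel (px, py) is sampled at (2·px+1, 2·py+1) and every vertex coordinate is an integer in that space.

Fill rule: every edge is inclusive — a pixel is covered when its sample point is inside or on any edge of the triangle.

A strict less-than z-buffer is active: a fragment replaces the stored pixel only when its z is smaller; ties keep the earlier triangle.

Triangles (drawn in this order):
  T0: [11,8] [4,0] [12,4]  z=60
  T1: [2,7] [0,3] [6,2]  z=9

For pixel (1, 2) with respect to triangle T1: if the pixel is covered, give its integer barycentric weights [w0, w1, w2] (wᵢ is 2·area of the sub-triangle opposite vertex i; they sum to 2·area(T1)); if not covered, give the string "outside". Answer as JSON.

T0:
  2·area = 36
  edge (11, 8)→(4, 0): d=(-7,-8) inclusive
  edge (4, 0)→(12, 4): d=(8,4) inclusive
  edge (12, 4)→(11, 8): d=(-1,4) inclusive
    (2,0)@(5, 1): e=[1,4,31] → X
    (3,0)@(7, 1): e=[17,-4,23] → .
    (2,1)@(5, 3): e=[-13,20,29] → .
    (3,1)@(7, 3): e=[3,12,21] → X
    (4,1)@(9, 3): e=[19,4,13] → X
    (5,1)@(11, 3): e=[35,-4,5] → .
    (3,2)@(7, 5): e=[-11,28,19] → .
    (4,2)@(9, 5): e=[5,20,11] → X
    (5,2)@(11, 5): e=[21,12,3] → X
    (6,2)@(13, 5): e=[37,4,-5] → .
    (4,3)@(9, 7): e=[-9,36,9] → .
    (5,3)@(11, 7): e=[7,28,1] → X
  covered (6 px):
    . . X . . . . .
    . . . X X . . .
    . . . . X X . .
    . . . . . X . .
T1:
  2·area = 26
  edge (2, 7)→(0, 3): d=(-2,-4) inclusive
  edge (0, 3)→(6, 2): d=(6,-1) inclusive
  edge (6, 2)→(2, 7): d=(-4,5) inclusive
    (0,1)@(1, 3): e=[4,1,21] → X
    (1,1)@(3, 3): e=[12,3,11] → X
    (2,1)@(5, 3): e=[20,5,1] → X
    (3,1)@(7, 3): e=[28,7,-9] → .
    (0,2)@(1, 5): e=[0,13,13] → X  [on edge]
    (2,2)@(5, 5): e=[16,17,-7] → .
    (0,3)@(1, 7): e=[-4,25,5] → .
    (1,3)@(3, 7): e=[4,27,-5] → .
  covered (5 px):
    . . . . . . . .
    X X X . . . . .
    X X . . . . . .
    . . . . . . . .

Result: [15,3,8]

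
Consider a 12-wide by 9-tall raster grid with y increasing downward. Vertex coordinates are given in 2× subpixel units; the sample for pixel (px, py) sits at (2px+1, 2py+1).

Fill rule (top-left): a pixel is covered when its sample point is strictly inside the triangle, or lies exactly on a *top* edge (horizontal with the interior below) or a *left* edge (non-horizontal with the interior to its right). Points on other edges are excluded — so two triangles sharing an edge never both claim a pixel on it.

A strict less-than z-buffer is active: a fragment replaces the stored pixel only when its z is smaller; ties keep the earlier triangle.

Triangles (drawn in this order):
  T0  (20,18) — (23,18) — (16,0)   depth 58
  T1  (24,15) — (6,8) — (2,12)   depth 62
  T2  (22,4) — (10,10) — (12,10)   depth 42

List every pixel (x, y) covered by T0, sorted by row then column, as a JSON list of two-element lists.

T0:
  2·area = 54  (B↔C swapped to make it positive)
  edge (20, 18)→(16, 0): d=(-4,-18) top-left  bias=+0
  edge (16, 0)→(23, 18): d=(7,18) right/bottom  bias=-1
  edge (23, 18)→(20, 18): d=(-3,0) right/bottom  bias=-1
    (8,1)@(17, 3): e=[6,3,45] → █
    (9,1)@(19, 3): e=[42,-33,45] → ·
    (8,2)@(17, 5): e=[-2,17,39] → ·
    (9,4)@(19, 9): e=[18,9,27] → █
    (10,4)@(21, 9): e=[54,-27,27] → ·
    (9,5)@(19, 11): e=[10,23,21] → █
    (10,5)@(21, 11): e=[46,-13,21] → ·
    (9,6)@(19, 13): e=[2,37,15] → █
    (10,6)@(21, 13): e=[38,1,15] → █
    (11,6)@(23, 13): e=[74,-35,15] → ·
    (9,7)@(19, 15): e=[-6,51,9] → ·
    (10,7)@(21, 15): e=[30,15,9] → █
  covered (7 px):
    · · · · · · · · · · · ·
    · · · · · · · · █ · · ·
    · · · · · · · · · · · ·
    · · · · · · · · · · · ·
    · · · · · · · · · █ · ·
    · · · · · · · · · █ · ·
    · · · · · · · · · █ █ ·
    · · · · · · · · · · █ ·
    · · · · · · · · · · █ ·
T1:
  2·area = 100  (B↔C swapped to make it positive)
  edge (24, 15)→(2, 12): d=(-22,-3) top-left  bias=+0
  edge (2, 12)→(6, 8): d=(4,-4) top-left  bias=+0
  edge (6, 8)→(24, 15): d=(18,7) right/bottom  bias=-1
    (6,0)@(13, 1): e=[275,0,-175] → ·  [on edge]
    (5,1)@(11, 3): e=[225,0,-125] → ·  [on edge]
    (4,2)@(9, 5): e=[175,0,-75] → ·  [on edge]
    (3,3)@(7, 7): e=[125,0,-25] → ·  [on edge]
    (2,4)@(5, 9): e=[75,0,25] → █  [on edge]
    (3,4)@(7, 9): e=[81,8,11] → █
    (4,4)@(9, 9): e=[87,16,-3] → ·
    (1,5)@(3, 11): e=[25,0,75] → █  [on edge]
    (4,5)@(9, 11): e=[43,24,33] → █
    (5,5)@(11, 11): e=[49,32,19] → █
    (6,5)@(13, 11): e=[55,40,5] → █
    (7,5)@(15, 11): e=[61,48,-9] → ·
    (0,6)@(1, 13): e=[-25,0,125] → ·  [on edge]
  covered (12 px):
    · · · · · · · · · · · ·
    · · · · · · · · · · · ·
    · · · · · · · · · · · ·
    · · · · · · · · · · · ·
    · · █ █ · · · · · · · ·
    · █ █ █ █ █ █ · · · · ·
    · · · · · █ █ █ █ · · ·
    · · · · · · · · · · · ·
    · · · · · · · · · · · ·
T2:
  2·area = 12  (B↔C swapped to make it positive)
  edge (22, 4)→(12, 10): d=(-10,6) right/bottom  bias=-1
  edge (12, 10)→(10, 10): d=(-2,0) right/bottom  bias=-1
  edge (10, 10)→(22, 4): d=(12,-6) top-left  bias=+0
    (8,3)@(17, 7): e=[0,6,6] → ·  [on edge]
    (6,4)@(13, 9): e=[4,2,6] → █
    (7,4)@(15, 9): e=[-8,2,18] → ·
    (6,5)@(13, 11): e=[-16,-2,30] → ·
    (3,6)@(7, 13): e=[0,-6,18] → ·  [on edge]
  covered (1 px):
    · · · · · · · · · · · ·
    · · · · · · · · · · · ·
    · · · · · · · · · · · ·
    · · · · · · · · · · · ·
    · · · · · · █ · · · · ·
    · · · · · · · · · · · ·
    · · · · · · · · · · · ·
    · · · · · · · · · · · ·
    · · · · · · · · · · · ·

Final: [[8,1],[9,4],[9,5],[9,6],[10,6],[10,7],[10,8]]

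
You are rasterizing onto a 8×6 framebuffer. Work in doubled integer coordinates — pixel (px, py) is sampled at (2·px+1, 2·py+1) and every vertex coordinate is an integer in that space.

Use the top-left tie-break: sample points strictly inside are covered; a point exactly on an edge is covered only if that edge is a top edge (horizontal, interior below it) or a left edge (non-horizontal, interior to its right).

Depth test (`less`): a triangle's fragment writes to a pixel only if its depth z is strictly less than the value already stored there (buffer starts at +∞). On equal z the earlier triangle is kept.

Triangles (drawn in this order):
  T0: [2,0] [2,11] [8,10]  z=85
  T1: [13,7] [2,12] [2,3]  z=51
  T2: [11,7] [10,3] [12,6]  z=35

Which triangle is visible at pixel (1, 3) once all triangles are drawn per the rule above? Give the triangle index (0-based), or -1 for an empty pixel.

T0:
  2·area = 66  (B↔C swapped to make it positive)
  edge (2, 0)→(8, 10): d=(6,10) right/bottom  bias=-1
  edge (8, 10)→(2, 11): d=(-6,1) right/bottom  bias=-1
  edge (2, 11)→(2, 0): d=(0,-11) top-left  bias=+0
    (1,1)@(3, 3): e=[8,47,11] → █
    (2,1)@(5, 3): e=[-12,45,33] → ·
    (1,2)@(3, 5): e=[20,35,11] → █
    (2,2)@(5, 5): e=[0,33,33] → ·  [on edge]
    (1,3)@(3, 7): e=[32,23,11] → █
    (2,3)@(5, 7): e=[12,21,33] → █
    (3,3)@(7, 7): e=[-8,19,55] → ·
    (1,4)@(3, 9): e=[44,11,11] → █
    (3,4)@(7, 9): e=[4,7,55] → █
    (4,4)@(9, 9): e=[-16,5,77] → ·
    (1,5)@(3, 11): e=[56,-1,11] → ·
    (2,5)@(5, 11): e=[36,-3,33] → ·
  covered (7 px):
    · · · · · · · ·
    · █ · · · · · ·
    · █ · · · · · ·
    · █ █ · · · · ·
    · █ █ █ · · · ·
    · · · · · · · ·
T1:
  2·area = 99
  edge (13, 7)→(2, 12): d=(-11,5) right/bottom  bias=-1
  edge (2, 12)→(2, 3): d=(0,-9) top-left  bias=+0
  edge (2, 3)→(13, 7): d=(11,4) right/bottom  bias=-1
    (1,2)@(3, 5): e=[72,9,18] → █
    (2,2)@(5, 5): e=[62,27,10] → █
    (3,2)@(7, 5): e=[52,45,2] → █
    (4,2)@(9, 5): e=[42,63,-6] → ·
    (1,3)@(3, 7): e=[50,9,40] → █
    (4,3)@(9, 7): e=[20,63,16] → █
    (5,3)@(11, 7): e=[10,81,8] → █
    (6,3)@(13, 7): e=[0,99,0] → ·  [on edge]
    (1,4)@(3, 9): e=[28,9,62] → █
    (4,4)@(9, 9): e=[-2,63,38] → ·
    (5,4)@(11, 9): e=[-12,81,30] → ·
    (1,5)@(3, 11): e=[6,9,84] → █
  covered (12 px):
    · · · · · · · ·
    · · · · · · · ·
    · █ █ █ · · · ·
    · █ █ █ █ █ · ·
    · █ █ █ · · · ·
    · █ · · · · · ·
T2:
  2·area = 5
  edge (11, 7)→(10, 3): d=(-1,-4) top-left  bias=+0
  edge (10, 3)→(12, 6): d=(2,3) right/bottom  bias=-1
  edge (12, 6)→(11, 7): d=(-1,1) right/bottom  bias=-1
    (7,1)@(15, 3): e=[20,-15,0] → ·  [on edge]
    (5,2)@(11, 5): e=[2,1,2] → █
    (6,2)@(13, 5): e=[10,-5,0] → ·  [on edge]
    (5,3)@(11, 7): e=[0,5,0] → ·  [on edge]
    (4,4)@(9, 9): e=[-10,15,0] → ·  [on edge]
    (3,5)@(7, 11): e=[-20,25,0] → ·  [on edge]
  covered (1 px):
    · · · · · · · ·
    · · · · · · · ·
    · · · · · █ · ·
    · · · · · · · ·
    · · · · · · · ·
    · · · · · · · ·

Z-buffer (winner per pixel, '.' = empty):
  . . . . . . . .
  . 0 . . . . . .
  . 1 1 1 . 2 . .
  . 1 1 1 1 1 . .
  . 1 1 1 . . . .
  . 1 . . . . . .

Result: 1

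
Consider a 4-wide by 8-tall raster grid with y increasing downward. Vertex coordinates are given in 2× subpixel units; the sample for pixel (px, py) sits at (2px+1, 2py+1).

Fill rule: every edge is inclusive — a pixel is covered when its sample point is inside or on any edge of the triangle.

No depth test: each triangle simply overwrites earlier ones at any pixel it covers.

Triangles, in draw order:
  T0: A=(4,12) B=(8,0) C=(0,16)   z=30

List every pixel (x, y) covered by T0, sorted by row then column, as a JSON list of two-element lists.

T0:
  2·area = 32  (B↔C swapped to make it positive)
  edge (4, 12)→(0, 16): d=(-4,4) inclusive
  edge (0, 16)→(8, 0): d=(8,-16) inclusive
  edge (8, 0)→(4, 12): d=(-4,12) inclusive
    (3,1)@(7, 3): e=[24,8,0] → X  [on edge]
    (3,2)@(7, 5): e=[16,24,-8] → .
    (2,3)@(5, 7): e=[16,8,8] → X
    (3,3)@(7, 7): e=[8,40,-16] → .
    (2,4)@(5, 9): e=[8,24,0] → X  [on edge]
    (3,4)@(7, 9): e=[0,56,-24] → .  [on edge]
    (1,5)@(3, 11): e=[8,8,16] → X
    (2,5)@(5, 11): e=[0,40,-8] → .  [on edge]
    (1,6)@(3, 13): e=[0,24,8] → X  [on edge]
    (2,6)@(5, 13): e=[-8,56,-16] → .
    (0,7)@(1, 15): e=[0,8,24] → X  [on edge]
    (1,7)@(3, 15): e=[-8,40,0] → .  [on edge]
  covered (6 px):
    . . . .
    . . . X
    . . . .
    . . X .
    . . X .
    . X . .
    . X . .
    X . . .

Result: [[3,1],[2,3],[2,4],[1,5],[1,6],[0,7]]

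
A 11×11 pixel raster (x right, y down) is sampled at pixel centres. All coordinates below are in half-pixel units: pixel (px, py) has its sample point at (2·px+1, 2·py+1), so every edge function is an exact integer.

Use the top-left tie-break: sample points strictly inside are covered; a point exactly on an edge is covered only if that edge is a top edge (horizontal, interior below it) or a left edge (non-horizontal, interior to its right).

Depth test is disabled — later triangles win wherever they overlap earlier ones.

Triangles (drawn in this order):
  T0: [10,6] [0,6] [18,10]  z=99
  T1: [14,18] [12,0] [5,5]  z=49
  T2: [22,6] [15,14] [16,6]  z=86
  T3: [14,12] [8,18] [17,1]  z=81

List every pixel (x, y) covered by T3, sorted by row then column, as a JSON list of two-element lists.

T0:
  2·area = 40  (B↔C swapped to make it positive)
  edge (10, 6)→(18, 10): d=(8,4) right/bottom  bias=-1
  edge (18, 10)→(0, 6): d=(-18,-4) top-left  bias=+0
  edge (0, 6)→(10, 6): d=(10,0) top-left  bias=+0
    (2,3)@(5, 7): e=[28,2,10] → #
    (3,3)@(7, 7): e=[20,10,10] → #
    (4,3)@(9, 7): e=[12,18,10] → #
    (5,3)@(11, 7): e=[4,26,10] → #
    (6,3)@(13, 7): e=[-4,34,10] → ·
    (2,4)@(5, 9): e=[44,-34,30] → ·
    (3,4)@(7, 9): e=[36,-26,30] → ·
    (4,4)@(9, 9): e=[28,-18,30] → ·
    (5,4)@(11, 9): e=[20,-10,30] → ·
    (7,4)@(15, 9): e=[4,6,30] → #
    (8,4)@(17, 9): e=[-4,14,30] → ·
    (7,5)@(15, 11): e=[20,-30,50] → ·
  covered (5 px):
    · · · · · · · · · · ·
    · · · · · · · · · · ·
    · · · · · · · · · · ·
    · · # # # # · · · · ·
    · · · · · · · # · · ·
    · · · · · · · · · · ·
    · · · · · · · · · · ·
    · · · · · · · · · · ·
    · · · · · · · · · · ·
    · · · · · · · · · · ·
    · · · · · · · · · · ·
T1:
  2·area = 136  (B↔C swapped to make it positive)
  edge (14, 18)→(5, 5): d=(-9,-13) top-left  bias=+0
  edge (5, 5)→(12, 0): d=(7,-5) top-left  bias=+0
  edge (12, 0)→(14, 18): d=(2,18) right/bottom  bias=-1
    (5,0)@(11, 1): e=[114,2,20] → #
    (6,0)@(13, 1): e=[140,12,-16] → ·
    (4,1)@(9, 3): e=[70,6,60] → #
    (6,1)@(13, 3): e=[122,26,-12] → ·
    (2,2)@(5, 5): e=[0,0,136] → #  [on edge]
    (3,2)@(7, 5): e=[26,10,100] → #
    (6,2)@(13, 5): e=[104,40,-8] → ·
    (2,3)@(5, 7): e=[-18,14,140] → ·
    (3,3)@(7, 7): e=[8,24,104] → #
    (6,3)@(13, 7): e=[86,54,-4] → ·
    (3,4)@(7, 9): e=[-10,38,108] → ·
    (4,4)@(9, 9): e=[16,48,72] → #
    (6,4)@(13, 9): e=[68,68,0] → ·  [on edge]
  covered (17 px):
    · · · · · # · · · · ·
    · · · · # # · · · · ·
    · · # # # # · · · · ·
    · · · # # # · · · · ·
    · · · · # # · · · · ·
    · · · · · # # · · · ·
    · · · · · # # · · · ·
    · · · · · · # · · · ·
    · · · · · · · · · · ·
    · · · · · · · · · · ·
    · · · · · · · · · · ·
T2:
  2·area = 48
  edge (22, 6)→(15, 14): d=(-7,8) right/bottom  bias=-1
  edge (15, 14)→(16, 6): d=(1,-8) top-left  bias=+0
  edge (16, 6)→(22, 6): d=(6,0) top-left  bias=+0
    (8,3)@(17, 7): e=[33,9,6] → #
    (9,3)@(19, 7): e=[17,25,6] → #
    (10,3)@(21, 7): e=[1,41,6] → #
    (8,4)@(17, 9): e=[19,11,18] → #
    (10,4)@(21, 9): e=[-13,43,18] → ·
    (8,5)@(17, 11): e=[5,13,30] → #
    (9,5)@(19, 11): e=[-11,29,30] → ·
    (8,6)@(17, 13): e=[-9,15,42] → ·
  covered (6 px):
    · · · · · · · · · · ·
    · · · · · · · · · · ·
    · · · · · · · · · · ·
    · · · · · · · · # # #
    · · · · · · · · # # ·
    · · · · · · · · # · ·
    · · · · · · · · · · ·
    · · · · · · · · · · ·
    · · · · · · · · · · ·
    · · · · · · · · · · ·
    · · · · · · · · · · ·
T3:
  2·area = 48
  edge (14, 12)→(8, 18): d=(-6,6) right/bottom  bias=-1
  edge (8, 18)→(17, 1): d=(9,-17) top-left  bias=+0
  edge (17, 1)→(14, 12): d=(-3,11) right/bottom  bias=-1
    (8,0)@(17, 1): e=[48,0,0] → ·  [on edge]
    (7,2)@(15, 5): e=[36,2,10] → #
    (8,2)@(17, 5): e=[24,36,-12] → ·
    (10,2)@(21, 5): e=[0,104,-56] → ·  [on edge]
    (7,3)@(15, 7): e=[24,20,4] → #
    (8,3)@(17, 7): e=[12,54,-18] → ·
    (9,3)@(19, 7): e=[0,88,-40] → ·  [on edge]
    (6,4)@(13, 9): e=[24,4,20] → #
    (7,4)@(15, 9): e=[12,38,-2] → ·
    (8,4)@(17, 9): e=[0,72,-24] → ·  [on edge]
    (6,5)@(13, 11): e=[12,22,14] → #
    (7,5)@(15, 11): e=[0,56,-8] → ·  [on edge]
    (6,6)@(13, 13): e=[0,40,8] → ·  [on edge]
    (5,7)@(11, 15): e=[0,24,24] → ·  [on edge]
    (4,8)@(9, 17): e=[0,8,40] → ·  [on edge]
    (3,9)@(7, 19): e=[0,-8,56] → ·  [on edge]
    (2,10)@(5, 21): e=[0,-24,72] → ·  [on edge]
  covered (5 px):
    · · · · · · · · · · ·
    · · · · · · · · · · ·
    · · · · · · · # · · ·
    · · · · · · · # · · ·
    · · · · · · # · · · ·
    · · · · · · # · · · ·
    · · · · · # · · · · ·
    · · · · · · · · · · ·
    · · · · · · · · · · ·
    · · · · · · · · · · ·
    · · · · · · · · · · ·

Final: [[7,2],[7,3],[6,4],[6,5],[5,6]]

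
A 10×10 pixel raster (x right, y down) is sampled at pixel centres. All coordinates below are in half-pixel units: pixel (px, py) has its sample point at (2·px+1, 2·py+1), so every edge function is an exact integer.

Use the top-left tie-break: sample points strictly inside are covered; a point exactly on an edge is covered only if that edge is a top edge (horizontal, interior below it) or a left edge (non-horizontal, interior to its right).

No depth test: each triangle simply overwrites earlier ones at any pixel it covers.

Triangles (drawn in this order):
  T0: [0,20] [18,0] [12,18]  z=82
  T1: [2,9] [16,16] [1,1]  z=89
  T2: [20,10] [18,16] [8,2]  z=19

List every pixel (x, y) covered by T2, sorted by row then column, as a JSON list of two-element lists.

T0:
  2·area = 204
  edge (0, 20)→(18, 0): d=(18,-20) top-left  bias=+0
  edge (18, 0)→(12, 18): d=(-6,18) right/bottom  bias=-1
  edge (12, 18)→(0, 20): d=(-12,2) right/bottom  bias=-1
    (8,1)@(17, 3): e=[34,0,170] → ·  [on edge]
    (7,2)@(15, 5): e=[30,24,150] → █
    (8,2)@(17, 5): e=[70,-12,146] → ·
    (6,3)@(13, 7): e=[26,48,130] → █
    (8,3)@(17, 7): e=[106,-24,122] → ·
    (5,4)@(11, 9): e=[22,72,110] → █
    (7,4)@(15, 9): e=[102,0,102] → ·  [on edge]
    (4,5)@(9, 11): e=[18,96,90] → █
    (7,5)@(15, 11): e=[138,-12,78] → ·
    (3,6)@(7, 13): e=[14,120,70] → █
    (7,6)@(15, 13): e=[174,-24,54] → ·
    (2,7)@(5, 15): e=[10,144,50] → █
    (6,7)@(13, 15): e=[170,0,34] → ·  [on edge]
  covered (24 px):
    · · · · · · · · · ·
    · · · · · · · · · ·
    · · · · · · · █ · ·
    · · · · · · █ █ · ·
    · · · · · █ █ · · ·
    · · · · █ █ █ · · ·
    · · · █ █ █ █ · · ·
    · · █ █ █ █ · · · ·
    · █ █ █ █ █ · · · ·
    █ █ █ · · · · · · ·
T1:
  2·area = 105  (B↔C swapped to make it positive)
  edge (2, 9)→(1, 1): d=(-1,-8) top-left  bias=+0
  edge (1, 1)→(16, 16): d=(15,15) right/bottom  bias=-1
  edge (16, 16)→(2, 9): d=(-14,-7) top-left  bias=+0
    (0,0)@(1, 1): e=[0,0,105] → ·  [on edge]
    (1,1)@(3, 3): e=[14,0,91] → ·  [on edge]
    (1,2)@(3, 5): e=[12,30,63] → █
    (2,2)@(5, 5): e=[28,0,77] → ·  [on edge]
    (1,3)@(3, 7): e=[10,60,35] → █
    (2,3)@(5, 7): e=[26,30,49] → █
    (3,3)@(7, 7): e=[42,0,63] → ·  [on edge]
    (1,4)@(3, 9): e=[8,90,7] → █
    (3,4)@(7, 9): e=[40,30,35] → █
    (4,4)@(9, 9): e=[56,0,49] → ·  [on edge]
    (1,5)@(3, 11): e=[6,120,-21] → ·
    (2,5)@(5, 11): e=[22,90,-7] → ·
    (5,5)@(11, 11): e=[70,0,35] → ·  [on edge]
    (6,6)@(13, 13): e=[84,0,21] → ·  [on edge]
    (7,7)@(15, 15): e=[98,0,7] → ·  [on edge]
    (1,8)@(3, 17): e=[0,210,-105] → ·  [on edge]
    (8,8)@(17, 17): e=[112,0,-7] → ·  [on edge]
    (9,9)@(19, 19): e=[126,0,-21] → ·  [on edge]
  covered (9 px):
    · · · · · · · · · ·
    · · · · · · · · · ·
    · █ · · · · · · · ·
    · █ █ · · · · · · ·
    · █ █ █ · · · · · ·
    · · · █ █ · · · · ·
    · · · · · █ · · · ·
    · · · · · · · · · ·
    · · · · · · · · · ·
    · · · · · · · · · ·
T2:
  2·area = 88
  edge (20, 10)→(18, 16): d=(-2,6) right/bottom  bias=-1
  edge (18, 16)→(8, 2): d=(-10,-14) top-left  bias=+0
  edge (8, 2)→(20, 10): d=(12,8) right/bottom  bias=-1
    (4,1)@(9, 3): e=[80,4,4] → █
    (5,1)@(11, 3): e=[68,32,-12] → ·
    (4,2)@(9, 5): e=[76,-16,28] → ·
    (5,2)@(11, 5): e=[64,12,12] → █
    (6,2)@(13, 5): e=[52,40,-4] → ·
    (5,3)@(11, 7): e=[60,-8,36] → ·
    (6,3)@(13, 7): e=[48,20,20] → █
    (7,3)@(15, 7): e=[36,48,4] → █
    (8,3)@(17, 7): e=[24,76,-12] → ·
    (6,4)@(13, 9): e=[44,0,44] → █  [on edge]
    (8,4)@(17, 9): e=[20,56,12] → █
    (9,4)@(19, 9): e=[8,84,-4] → ·
    (9,6)@(19, 13): e=[0,44,44] → ·  [on edge]
    (8,9)@(17, 19): e=[0,-44,132] → ·  [on edge]
  covered (11 px):
    · · · · · · · · · ·
    · · · · █ · · · · ·
    · · · · · █ · · · ·
    · · · · · · █ █ · ·
    · · · · · · █ █ █ ·
    · · · · · · · █ █ █
    · · · · · · · · █ ·
    · · · · · · · · · ·
    · · · · · · · · · ·
    · · · · · · · · · ·

Result: [[4,1],[5,2],[6,3],[7,3],[6,4],[7,4],[8,4],[7,5],[8,5],[9,5],[8,6]]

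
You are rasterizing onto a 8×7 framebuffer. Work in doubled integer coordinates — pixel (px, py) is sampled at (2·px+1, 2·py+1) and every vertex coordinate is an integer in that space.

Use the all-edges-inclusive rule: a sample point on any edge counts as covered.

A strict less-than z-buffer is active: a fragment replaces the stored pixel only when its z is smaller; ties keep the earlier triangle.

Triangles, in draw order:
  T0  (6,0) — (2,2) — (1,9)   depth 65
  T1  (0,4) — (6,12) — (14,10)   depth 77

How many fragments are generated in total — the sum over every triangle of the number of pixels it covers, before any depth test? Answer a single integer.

T0:
  2·area = 26  (B↔C swapped to make it positive)
  edge (6, 0)→(1, 9): d=(-5,9) inclusive
  edge (1, 9)→(2, 2): d=(1,-7) inclusive
  edge (2, 2)→(6, 0): d=(4,-2) inclusive
    (2,0)@(5, 1): e=[4,20,2] → #
    (3,0)@(7, 1): e=[-14,34,6] → ·
    (1,1)@(3, 3): e=[12,8,6] → #
    (2,1)@(5, 3): e=[-6,22,10] → ·
    (1,2)@(3, 5): e=[2,10,14] → #
    (2,2)@(5, 5): e=[-16,24,18] → ·
    (1,3)@(3, 7): e=[-8,12,22] → ·
    (0,4)@(1, 9): e=[0,0,26] → #  [on edge]
    (1,4)@(3, 9): e=[-18,14,30] → ·
    (0,5)@(1, 11): e=[-10,2,34] → ·
  covered (4 px):
    · · # · · · · ·
    · # · · · · · ·
    · # · · · · · ·
    · · · · · · · ·
    # · · · · · · ·
    · · · · · · · ·
    · · · · · · · ·
T1:
  2·area = 76  (B↔C swapped to make it positive)
  edge (0, 4)→(14, 10): d=(14,6) inclusive
  edge (14, 10)→(6, 12): d=(-8,2) inclusive
  edge (6, 12)→(0, 4): d=(-6,-8) inclusive
    (0,2)@(1, 5): e=[8,66,2] → #
    (1,2)@(3, 5): e=[-4,62,18] → ·
    (0,3)@(1, 7): e=[36,50,-10] → ·
    (1,3)@(3, 7): e=[24,46,6] → #
    (2,3)@(5, 7): e=[12,42,22] → #
    (3,3)@(7, 7): e=[0,38,38] → #  [on edge]
    (4,3)@(9, 7): e=[-12,34,54] → ·
    (1,4)@(3, 9): e=[52,30,-6] → ·
    (2,4)@(5, 9): e=[40,26,10] → #
    (4,4)@(9, 9): e=[16,18,42] → #
    (5,4)@(11, 9): e=[4,14,58] → #
    (6,4)@(13, 9): e=[-8,10,74] → ·
  covered (10 px):
    · · · · · · · ·
    · · · · · · · ·
    # · · · · · · ·
    · # # # · · · ·
    · · # # # # · ·
    · · · # # · · ·
    · · · · · · · ·

Final: 14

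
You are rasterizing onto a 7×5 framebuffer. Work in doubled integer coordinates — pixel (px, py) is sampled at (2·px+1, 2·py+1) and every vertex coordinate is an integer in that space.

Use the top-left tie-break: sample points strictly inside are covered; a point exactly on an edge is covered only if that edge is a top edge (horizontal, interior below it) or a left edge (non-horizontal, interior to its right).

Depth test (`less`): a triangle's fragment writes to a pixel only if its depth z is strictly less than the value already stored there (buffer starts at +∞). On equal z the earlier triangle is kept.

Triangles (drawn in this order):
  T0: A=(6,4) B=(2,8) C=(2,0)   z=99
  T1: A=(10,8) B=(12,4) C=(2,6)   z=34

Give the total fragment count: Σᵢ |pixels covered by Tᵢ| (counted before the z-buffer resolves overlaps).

T0:
  2·area = 32
  edge (6, 4)→(2, 8): d=(-4,4) right/bottom  bias=-1
  edge (2, 8)→(2, 0): d=(0,-8) top-left  bias=+0
  edge (2, 0)→(6, 4): d=(4,4) right/bottom  bias=-1
    (1,0)@(3, 1): e=[24,8,0] → ·  [on edge]
    (4,0)@(9, 1): e=[0,56,-24] → ·  [on edge]
    (1,1)@(3, 3): e=[16,8,8] → #
    (2,1)@(5, 3): e=[8,24,0] → ·  [on edge]
    (3,1)@(7, 3): e=[0,40,-8] → ·  [on edge]
    (1,2)@(3, 5): e=[8,8,16] → #
    (2,2)@(5, 5): e=[0,24,8] → ·  [on edge]
    (3,2)@(7, 5): e=[-8,40,0] → ·  [on edge]
    (1,3)@(3, 7): e=[0,8,24] → ·  [on edge]
    (4,3)@(9, 7): e=[-24,56,0] → ·  [on edge]
    (0,4)@(1, 9): e=[0,-8,40] → ·  [on edge]
    (5,4)@(11, 9): e=[-40,72,0] → ·  [on edge]
  covered (2 px):
    · · · · · · ·
    · # · · · · ·
    · # · · · · ·
    · · · · · · ·
    · · · · · · ·
T1:
  2·area = 36  (B↔C swapped to make it positive)
  edge (10, 8)→(2, 6): d=(-8,-2) top-left  bias=+0
  edge (2, 6)→(12, 4): d=(10,-2) top-left  bias=+0
  edge (12, 4)→(10, 8): d=(-2,4) right/bottom  bias=-1
    (3,2)@(7, 5): e=[18,0,18] → #  [on edge]
    (4,2)@(9, 5): e=[22,4,10] → #
    (5,2)@(11, 5): e=[26,8,2] → #
    (6,2)@(13, 5): e=[30,12,-6] → ·
    (3,3)@(7, 7): e=[2,20,14] → #
    (5,3)@(11, 7): e=[10,28,-2] → ·
    (3,4)@(7, 9): e=[-14,40,10] → ·
    (4,4)@(9, 9): e=[-10,44,2] → ·
  covered (5 px):
    · · · · · · ·
    · · · · · · ·
    · · · # # # ·
    · · · # # · ·
    · · · · · · ·

Answer: 7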